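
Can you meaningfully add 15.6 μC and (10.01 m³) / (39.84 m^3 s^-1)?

No

Expand each in SI base units:
  15.6 μC:  C = s·A
  (10.01 m³) / (39.84 m^3 s^-1):  [m³] / [m³·s⁻¹] = s
s·A ≠ s, so they cannot be added.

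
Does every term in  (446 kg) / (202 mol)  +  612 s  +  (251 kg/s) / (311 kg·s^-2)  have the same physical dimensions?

Reduce each to base SI dimensions:
  (446 kg) / (202 mol):  [kg] / [mol] = kg·mol⁻¹
  612 s:  s
  (251 kg/s) / (311 kg·s^-2):  [kg·s⁻¹] / [kg·s⁻²] = s
The terms do not share a single dimension (kg·mol⁻¹ vs s).

No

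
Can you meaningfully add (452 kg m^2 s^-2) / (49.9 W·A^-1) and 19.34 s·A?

Yes

Reduce each to base SI dimensions:
  (452 kg m^2 s^-2) / (49.9 W·A^-1):  [kg·m²·s⁻²] / [kg·m²·s⁻³·A⁻¹] = s·A
  19.34 s·A:  A·s = s·A
Both are s·A, so they have the same dimensions and can be added.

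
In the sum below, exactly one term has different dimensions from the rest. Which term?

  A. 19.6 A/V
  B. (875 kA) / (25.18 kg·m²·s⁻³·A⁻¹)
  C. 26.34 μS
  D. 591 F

Work out the base dimensions of each:
  A. A·V⁻¹ = A·(J·C⁻¹)⁻¹ = kg⁻¹·m⁻²·s³·A²
  B. [A] / [kg·m²·s⁻³·A⁻¹] = kg⁻¹·m⁻²·s³·A²
  C. S = Ω⁻¹ = kg⁻¹·m⁻²·s³·A²
  D. F = C·V⁻¹ = kg⁻¹·m⁻²·s⁴·A²
All reduce to kg⁻¹·m⁻²·s³·A² except D., which is kg⁻¹·m⁻²·s⁴·A².

D.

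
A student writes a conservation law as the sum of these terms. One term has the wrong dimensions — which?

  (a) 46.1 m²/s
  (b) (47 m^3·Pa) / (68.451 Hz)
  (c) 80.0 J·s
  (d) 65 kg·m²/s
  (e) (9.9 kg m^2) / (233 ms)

(a)

Expand each in SI base units:
  (a) m²·s⁻¹
  (b) [kg·m²·s⁻²] / [s⁻¹] = kg·m²·s⁻¹
  (c) J·s = N·m·s = kg·m²·s⁻¹
  (d) kg·m²·s⁻¹
  (e) [kg·m²] / [s] = kg·m²·s⁻¹
All reduce to kg·m²·s⁻¹ except (a), which is m²·s⁻¹.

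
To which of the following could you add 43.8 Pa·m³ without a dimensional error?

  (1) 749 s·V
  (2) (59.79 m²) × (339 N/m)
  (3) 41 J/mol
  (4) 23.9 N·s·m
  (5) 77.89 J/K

Reference: Pa·m³ = N·m⁻²·m³ = kg·m²·s⁻².
Each option:
  (1) V·s = J·C⁻¹·s = kg·m²·s⁻²·A⁻¹
  (2) [m²] · [kg·s⁻²] = kg·m²·s⁻²  ← same
  (3) J·mol⁻¹ = N·m·mol⁻¹ = kg·m²·s⁻²·mol⁻¹
  (4) N·m·s = kg·m·s⁻²·m·s = kg·m²·s⁻¹
  (5) J·K⁻¹ = N·m·K⁻¹ = kg·m²·s⁻²·K⁻¹
Only (2) matches kg·m²·s⁻².

(2)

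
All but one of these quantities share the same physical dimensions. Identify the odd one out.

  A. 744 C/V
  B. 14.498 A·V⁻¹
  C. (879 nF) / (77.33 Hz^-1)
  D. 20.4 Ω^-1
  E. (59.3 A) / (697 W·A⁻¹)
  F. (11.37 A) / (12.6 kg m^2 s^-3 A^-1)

A.

In SI base units:
  A. C·V⁻¹ = s·A·(J·C⁻¹)⁻¹ = kg⁻¹·m⁻²·s⁴·A²
  B. A·V⁻¹ = A·(J·C⁻¹)⁻¹ = kg⁻¹·m⁻²·s³·A²
  C. [kg⁻¹·m⁻²·s⁴·A²] / [s] = kg⁻¹·m⁻²·s³·A²
  D. Ω⁻¹ = (V·A⁻¹)⁻¹ = kg⁻¹·m⁻²·s³·A²
  E. [A] / [kg·m²·s⁻³·A⁻¹] = kg⁻¹·m⁻²·s³·A²
  F. [A] / [kg·m²·s⁻³·A⁻¹] = kg⁻¹·m⁻²·s³·A²
All reduce to kg⁻¹·m⁻²·s³·A² except A., which is kg⁻¹·m⁻²·s⁴·A².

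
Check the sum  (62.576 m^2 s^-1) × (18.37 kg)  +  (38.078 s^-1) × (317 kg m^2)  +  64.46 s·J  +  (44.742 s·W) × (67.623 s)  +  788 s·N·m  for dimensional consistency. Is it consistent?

Expand each in SI base units:
  (62.576 m^2 s^-1) × (18.37 kg):  [m²·s⁻¹] · [kg] = kg·m²·s⁻¹
  (38.078 s^-1) × (317 kg m^2):  [s⁻¹] · [kg·m²] = kg·m²·s⁻¹
  64.46 s·J:  J·s = N·m·s = kg·m²·s⁻¹
  (44.742 s·W) × (67.623 s):  [kg·m²·s⁻²] · [s] = kg·m²·s⁻¹
  788 s·N·m:  N·m·s = kg·m·s⁻²·m·s = kg·m²·s⁻¹
Every term reduces to kg·m²·s⁻¹.

Yes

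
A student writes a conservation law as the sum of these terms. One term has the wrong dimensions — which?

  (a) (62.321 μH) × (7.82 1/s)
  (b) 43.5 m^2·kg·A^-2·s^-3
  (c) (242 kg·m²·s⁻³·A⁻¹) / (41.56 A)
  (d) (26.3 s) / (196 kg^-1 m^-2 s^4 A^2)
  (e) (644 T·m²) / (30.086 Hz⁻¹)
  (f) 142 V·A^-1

(e)

In SI base units:
  (a) [kg·m²·s⁻²·A⁻²] · [s⁻¹] = kg·m²·s⁻³·A⁻²
  (b) kg·m²·s⁻³·A⁻²
  (c) [kg·m²·s⁻³·A⁻¹] / [A] = kg·m²·s⁻³·A⁻²
  (d) [s] / [kg⁻¹·m⁻²·s⁴·A²] = kg·m²·s⁻³·A⁻²
  (e) [kg·m²·s⁻²·A⁻¹] / [s] = kg·m²·s⁻³·A⁻¹
  (f) V·A⁻¹ = J·C⁻¹·A⁻¹ = kg·m²·s⁻³·A⁻²
All reduce to kg·m²·s⁻³·A⁻² except (e), which is kg·m²·s⁻³·A⁻¹.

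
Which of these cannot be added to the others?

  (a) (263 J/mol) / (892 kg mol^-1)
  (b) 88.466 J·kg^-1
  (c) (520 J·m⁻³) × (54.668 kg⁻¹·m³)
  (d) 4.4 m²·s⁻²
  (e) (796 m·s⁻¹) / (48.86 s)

Work out the base dimensions of each:
  (a) [kg·m²·s⁻²·mol⁻¹] / [kg·mol⁻¹] = m²·s⁻²
  (b) J·kg⁻¹ = N·m·kg⁻¹ = m²·s⁻²
  (c) [kg·m⁻¹·s⁻²] · [kg⁻¹·m³] = m²·s⁻²
  (d) m²·s⁻²
  (e) [m·s⁻¹] / [s] = m·s⁻²
All reduce to m²·s⁻² except (e), which is m·s⁻².

(e)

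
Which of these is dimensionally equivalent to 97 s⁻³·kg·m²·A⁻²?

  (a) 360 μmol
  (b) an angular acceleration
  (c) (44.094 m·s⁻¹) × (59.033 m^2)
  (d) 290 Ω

Reference: kg·m²·s⁻³·A⁻².
Each option:
  (a) mol
  (b) [angular acceleration] = s⁻²
  (c) [m·s⁻¹] · [m²] = m³·s⁻¹
  (d) Ω = V·A⁻¹ = kg·m²·s⁻³·A⁻²  ← same
Only (d) matches kg·m²·s⁻³·A⁻².

(d)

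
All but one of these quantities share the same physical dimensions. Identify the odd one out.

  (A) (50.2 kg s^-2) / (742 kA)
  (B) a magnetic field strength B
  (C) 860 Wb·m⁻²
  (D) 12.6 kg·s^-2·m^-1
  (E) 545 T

Reduce each to base SI dimensions:
  (A) [kg·s⁻²] / [A] = kg·s⁻²·A⁻¹
  (B) [magnetic field strength B] = kg·s⁻²·A⁻¹
  (C) Wb·m⁻² = V·s·m⁻² = kg·s⁻²·A⁻¹
  (D) kg·m⁻¹·s⁻²
  (E) T = Wb·m⁻² = kg·s⁻²·A⁻¹
All reduce to kg·s⁻²·A⁻¹ except (D), which is kg·m⁻¹·s⁻².

(D)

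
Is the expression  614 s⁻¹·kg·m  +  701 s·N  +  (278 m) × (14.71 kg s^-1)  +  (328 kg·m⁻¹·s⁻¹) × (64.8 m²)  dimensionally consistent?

Yes

Reduce each to base SI dimensions:
  614 s⁻¹·kg·m:  kg·m·s⁻¹
  701 s·N:  N·s = kg·m·s⁻²·s = kg·m·s⁻¹
  (278 m) × (14.71 kg s^-1):  [m] · [kg·s⁻¹] = kg·m·s⁻¹
  (328 kg·m⁻¹·s⁻¹) × (64.8 m²):  [kg·m⁻¹·s⁻¹] · [m²] = kg·m·s⁻¹
Every term reduces to kg·m·s⁻¹.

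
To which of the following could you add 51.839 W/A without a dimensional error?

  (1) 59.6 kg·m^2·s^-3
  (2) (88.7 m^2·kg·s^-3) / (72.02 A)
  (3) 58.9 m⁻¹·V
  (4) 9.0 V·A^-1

(2)

Reference: W·A⁻¹ = J·s⁻¹·A⁻¹ = kg·m²·s⁻³·A⁻¹.
Each option:
  (1) kg·m²·s⁻³
  (2) [kg·m²·s⁻³] / [A] = kg·m²·s⁻³·A⁻¹  ← same
  (3) V·m⁻¹ = J·C⁻¹·m⁻¹ = kg·m·s⁻³·A⁻¹
  (4) V·A⁻¹ = J·C⁻¹·A⁻¹ = kg·m²·s⁻³·A⁻²
Only (2) matches kg·m²·s⁻³·A⁻¹.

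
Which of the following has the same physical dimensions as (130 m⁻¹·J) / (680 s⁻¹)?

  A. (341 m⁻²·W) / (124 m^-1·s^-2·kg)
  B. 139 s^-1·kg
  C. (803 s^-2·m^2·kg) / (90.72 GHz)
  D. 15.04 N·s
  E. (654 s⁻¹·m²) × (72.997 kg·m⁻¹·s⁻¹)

D.

Reference: [kg·m·s⁻²] / [s⁻¹] = kg·m·s⁻¹.
Each option:
  A. [kg·s⁻³] / [kg·m⁻¹·s⁻²] = m·s⁻¹
  B. kg·s⁻¹
  C. [kg·m²·s⁻²] / [s⁻¹] = kg·m²·s⁻¹
  D. N·s = kg·m·s⁻²·s = kg·m·s⁻¹  ← same
  E. [m²·s⁻¹] · [kg·m⁻¹·s⁻¹] = kg·m·s⁻²
Only D. matches kg·m·s⁻¹.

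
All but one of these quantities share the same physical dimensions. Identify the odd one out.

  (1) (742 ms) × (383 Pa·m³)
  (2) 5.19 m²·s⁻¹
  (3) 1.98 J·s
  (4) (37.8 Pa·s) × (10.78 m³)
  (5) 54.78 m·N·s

Expand each in SI base units:
  (1) [s] · [kg·m²·s⁻²] = kg·m²·s⁻¹
  (2) m²·s⁻¹
  (3) J·s = N·m·s = kg·m²·s⁻¹
  (4) [kg·m⁻¹·s⁻¹] · [m³] = kg·m²·s⁻¹
  (5) N·m·s = kg·m·s⁻²·m·s = kg·m²·s⁻¹
All reduce to kg·m²·s⁻¹ except (2), which is m²·s⁻¹.

(2)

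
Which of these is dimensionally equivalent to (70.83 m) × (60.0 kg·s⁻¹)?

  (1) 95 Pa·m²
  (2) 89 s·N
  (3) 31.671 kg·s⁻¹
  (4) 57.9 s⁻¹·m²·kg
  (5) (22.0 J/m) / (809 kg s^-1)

Reference: [m] · [kg·s⁻¹] = kg·m·s⁻¹.
Each option:
  (1) Pa·m² = N·m⁻²·m² = kg·m·s⁻²
  (2) N·s = kg·m·s⁻²·s = kg·m·s⁻¹  ← same
  (3) kg·s⁻¹
  (4) kg·m²·s⁻¹
  (5) [kg·m·s⁻²] / [kg·s⁻¹] = m·s⁻¹
Only (2) matches kg·m·s⁻¹.

(2)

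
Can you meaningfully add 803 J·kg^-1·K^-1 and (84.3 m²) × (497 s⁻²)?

Reduce each to base SI dimensions:
  803 J·kg^-1·K^-1:  J·kg⁻¹·K⁻¹ = N·m·kg⁻¹·K⁻¹ = m²·s⁻²·K⁻¹
  (84.3 m²) × (497 s⁻²):  [m²] · [s⁻²] = m²·s⁻²
m²·s⁻²·K⁻¹ ≠ m²·s⁻², so they cannot be added.

No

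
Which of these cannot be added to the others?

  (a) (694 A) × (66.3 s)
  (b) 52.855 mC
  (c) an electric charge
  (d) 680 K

(d)

In SI base units:
  (a) [A] · [s] = s·A
  (b) C = s·A
  (c) [electric charge] = s·A
  (d) K
All reduce to s·A except (d), which is K.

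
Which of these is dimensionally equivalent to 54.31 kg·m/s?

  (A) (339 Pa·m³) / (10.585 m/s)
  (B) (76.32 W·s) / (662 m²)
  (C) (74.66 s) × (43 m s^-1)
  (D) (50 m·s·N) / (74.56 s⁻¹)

Reference: kg·m·s⁻¹.
Each option:
  (A) [kg·m²·s⁻²] / [m·s⁻¹] = kg·m·s⁻¹  ← same
  (B) [kg·m²·s⁻²] / [m²] = kg·s⁻²
  (C) [s] · [m·s⁻¹] = m
  (D) [kg·m²·s⁻¹] / [s⁻¹] = kg·m²
Only (A) matches kg·m·s⁻¹.

(A)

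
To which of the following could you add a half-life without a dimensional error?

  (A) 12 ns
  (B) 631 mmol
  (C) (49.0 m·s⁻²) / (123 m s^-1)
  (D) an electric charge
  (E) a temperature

(A)

Reference: [half-life] = s.
Each option:
  (A) s  ← same
  (B) mol
  (C) [m·s⁻²] / [m·s⁻¹] = s⁻¹
  (D) [electric charge] = s·A
  (E) [temperature] = K
Only (A) matches s.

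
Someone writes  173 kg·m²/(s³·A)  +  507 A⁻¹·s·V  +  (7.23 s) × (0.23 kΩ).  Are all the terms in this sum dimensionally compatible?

No

Expand each in SI base units:
  173 kg·m²/(s³·A):  kg·m²·s⁻³·A⁻¹
  507 A⁻¹·s·V:  V·s·A⁻¹ = J·C⁻¹·s·A⁻¹ = kg·m²·s⁻²·A⁻²
  (7.23 s) × (0.23 kΩ):  [s] · [kg·m²·s⁻³·A⁻²] = kg·m²·s⁻²·A⁻²
The terms do not share a single dimension (kg·m²·s⁻²·A⁻² vs kg·m²·s⁻³·A⁻¹).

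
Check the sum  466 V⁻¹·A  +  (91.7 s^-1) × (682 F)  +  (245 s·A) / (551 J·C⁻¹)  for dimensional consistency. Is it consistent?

Dimensions:
  466 V⁻¹·A:  A·V⁻¹ = A·(J·C⁻¹)⁻¹ = kg⁻¹·m⁻²·s³·A²
  (91.7 s^-1) × (682 F):  [s⁻¹] · [kg⁻¹·m⁻²·s⁴·A²] = kg⁻¹·m⁻²·s³·A²
  (245 s·A) / (551 J·C⁻¹):  [s·A] / [kg·m²·s⁻³·A⁻¹] = kg⁻¹·m⁻²·s⁴·A²
The terms do not share a single dimension (kg⁻¹·m⁻²·s³·A² vs kg⁻¹·m⁻²·s⁴·A²).

No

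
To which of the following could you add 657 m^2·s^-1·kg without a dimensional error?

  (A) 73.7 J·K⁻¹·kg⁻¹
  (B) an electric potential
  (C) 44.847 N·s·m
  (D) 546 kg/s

(C)

Reference: kg·m²·s⁻¹.
Each option:
  (A) J·kg⁻¹·K⁻¹ = N·m·kg⁻¹·K⁻¹ = m²·s⁻²·K⁻¹
  (B) [electric potential] = kg·m²·s⁻³·A⁻¹
  (C) N·m·s = kg·m·s⁻²·m·s = kg·m²·s⁻¹  ← same
  (D) kg·s⁻¹
Only (C) matches kg·m²·s⁻¹.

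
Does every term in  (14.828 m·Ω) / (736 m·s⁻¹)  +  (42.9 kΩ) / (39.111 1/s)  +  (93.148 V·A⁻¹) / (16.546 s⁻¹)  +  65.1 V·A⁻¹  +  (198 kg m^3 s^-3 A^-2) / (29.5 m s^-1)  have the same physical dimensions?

No

Reduce each to base SI dimensions:
  (14.828 m·Ω) / (736 m·s⁻¹):  [kg·m³·s⁻³·A⁻²] / [m·s⁻¹] = kg·m²·s⁻²·A⁻²
  (42.9 kΩ) / (39.111 1/s):  [kg·m²·s⁻³·A⁻²] / [s⁻¹] = kg·m²·s⁻²·A⁻²
  (93.148 V·A⁻¹) / (16.546 s⁻¹):  [kg·m²·s⁻³·A⁻²] / [s⁻¹] = kg·m²·s⁻²·A⁻²
  65.1 V·A⁻¹:  V·A⁻¹ = J·C⁻¹·A⁻¹ = kg·m²·s⁻³·A⁻²
  (198 kg m^3 s^-3 A^-2) / (29.5 m s^-1):  [kg·m³·s⁻³·A⁻²] / [m·s⁻¹] = kg·m²·s⁻²·A⁻²
The terms do not share a single dimension (kg·m²·s⁻²·A⁻² vs kg·m²·s⁻³·A⁻²).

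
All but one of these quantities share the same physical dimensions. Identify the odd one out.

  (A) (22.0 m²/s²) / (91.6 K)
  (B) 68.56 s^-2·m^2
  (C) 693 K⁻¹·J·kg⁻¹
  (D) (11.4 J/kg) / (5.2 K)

(B)

In SI base units:
  (A) [m²·s⁻²] / [K] = m²·s⁻²·K⁻¹
  (B) m²·s⁻²
  (C) J·kg⁻¹·K⁻¹ = N·m·kg⁻¹·K⁻¹ = m²·s⁻²·K⁻¹
  (D) [m²·s⁻²] / [K] = m²·s⁻²·K⁻¹
All reduce to m²·s⁻²·K⁻¹ except (B), which is m²·s⁻².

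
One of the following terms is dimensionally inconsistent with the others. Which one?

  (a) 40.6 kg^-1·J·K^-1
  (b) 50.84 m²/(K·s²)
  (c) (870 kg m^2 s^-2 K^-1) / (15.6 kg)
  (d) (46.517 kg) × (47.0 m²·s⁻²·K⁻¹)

(d)

Dimensions:
  (a) J·kg⁻¹·K⁻¹ = N·m·kg⁻¹·K⁻¹ = m²·s⁻²·K⁻¹
  (b) m²·s⁻²·K⁻¹
  (c) [kg·m²·s⁻²·K⁻¹] / [kg] = m²·s⁻²·K⁻¹
  (d) [kg] · [m²·s⁻²·K⁻¹] = kg·m²·s⁻²·K⁻¹
All reduce to m²·s⁻²·K⁻¹ except (d), which is kg·m²·s⁻²·K⁻¹.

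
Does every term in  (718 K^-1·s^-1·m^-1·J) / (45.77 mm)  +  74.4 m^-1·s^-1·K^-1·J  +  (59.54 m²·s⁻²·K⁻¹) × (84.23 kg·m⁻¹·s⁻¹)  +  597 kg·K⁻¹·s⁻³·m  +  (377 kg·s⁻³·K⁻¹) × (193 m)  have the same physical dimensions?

Expand each in SI base units:
  (718 K^-1·s^-1·m^-1·J) / (45.77 mm):  [kg·m·s⁻³·K⁻¹] / [m] = kg·s⁻³·K⁻¹
  74.4 m^-1·s^-1·K^-1·J:  J·s⁻¹·m⁻¹·K⁻¹ = N·m·s⁻¹·m⁻¹·K⁻¹ = kg·m·s⁻³·K⁻¹
  (59.54 m²·s⁻²·K⁻¹) × (84.23 kg·m⁻¹·s⁻¹):  [m²·s⁻²·K⁻¹] · [kg·m⁻¹·s⁻¹] = kg·m·s⁻³·K⁻¹
  597 kg·K⁻¹·s⁻³·m:  kg·m·s⁻³·K⁻¹
  (377 kg·s⁻³·K⁻¹) × (193 m):  [kg·s⁻³·K⁻¹] · [m] = kg·m·s⁻³·K⁻¹
The terms do not share a single dimension (kg·m·s⁻³·K⁻¹ vs kg·s⁻³·K⁻¹).

No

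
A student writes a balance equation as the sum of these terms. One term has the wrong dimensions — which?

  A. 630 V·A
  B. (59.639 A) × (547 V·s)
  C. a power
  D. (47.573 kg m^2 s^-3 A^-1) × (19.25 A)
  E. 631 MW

Reduce each to base SI dimensions:
  A. V·A = J·C⁻¹·A = kg·m²·s⁻³
  B. [A] · [kg·m²·s⁻²·A⁻¹] = kg·m²·s⁻²
  C. [power] = kg·m²·s⁻³
  D. [kg·m²·s⁻³·A⁻¹] · [A] = kg·m²·s⁻³
  E. W = J·s⁻¹ = kg·m²·s⁻³
All reduce to kg·m²·s⁻³ except B., which is kg·m²·s⁻².

B.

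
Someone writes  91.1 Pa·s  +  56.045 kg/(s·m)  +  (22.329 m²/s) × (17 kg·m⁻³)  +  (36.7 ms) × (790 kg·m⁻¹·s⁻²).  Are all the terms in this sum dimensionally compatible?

Yes

Expand each in SI base units:
  91.1 Pa·s:  Pa·s = N·m⁻²·s = kg·m⁻¹·s⁻¹
  56.045 kg/(s·m):  kg·m⁻¹·s⁻¹
  (22.329 m²/s) × (17 kg·m⁻³):  [m²·s⁻¹] · [kg·m⁻³] = kg·m⁻¹·s⁻¹
  (36.7 ms) × (790 kg·m⁻¹·s⁻²):  [s] · [kg·m⁻¹·s⁻²] = kg·m⁻¹·s⁻¹
Every term reduces to kg·m⁻¹·s⁻¹.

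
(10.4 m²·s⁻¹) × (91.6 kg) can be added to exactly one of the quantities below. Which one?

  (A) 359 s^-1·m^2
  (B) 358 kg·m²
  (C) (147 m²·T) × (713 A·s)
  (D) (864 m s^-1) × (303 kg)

Reference: [m²·s⁻¹] · [kg] = kg·m²·s⁻¹.
Each option:
  (A) m²·s⁻¹
  (B) kg·m²
  (C) [kg·m²·s⁻²·A⁻¹] · [s·A] = kg·m²·s⁻¹  ← same
  (D) [m·s⁻¹] · [kg] = kg·m·s⁻¹
Only (C) matches kg·m²·s⁻¹.

(C)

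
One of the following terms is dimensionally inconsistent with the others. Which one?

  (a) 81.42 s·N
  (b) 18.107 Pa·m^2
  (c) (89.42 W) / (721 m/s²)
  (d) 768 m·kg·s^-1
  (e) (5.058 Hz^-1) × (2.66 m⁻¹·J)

Expand each in SI base units:
  (a) N·s = kg·m·s⁻²·s = kg·m·s⁻¹
  (b) Pa·m² = N·m⁻²·m² = kg·m·s⁻²
  (c) [kg·m²·s⁻³] / [m·s⁻²] = kg·m·s⁻¹
  (d) kg·m·s⁻¹
  (e) [s] · [kg·m·s⁻²] = kg·m·s⁻¹
All reduce to kg·m·s⁻¹ except (b), which is kg·m·s⁻².

(b)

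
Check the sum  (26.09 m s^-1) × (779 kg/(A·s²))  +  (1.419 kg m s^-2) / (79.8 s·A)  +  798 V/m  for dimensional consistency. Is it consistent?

Yes

Work out the base dimensions of each:
  (26.09 m s^-1) × (779 kg/(A·s²)):  [m·s⁻¹] · [kg·s⁻²·A⁻¹] = kg·m·s⁻³·A⁻¹
  (1.419 kg m s^-2) / (79.8 s·A):  [kg·m·s⁻²] / [s·A] = kg·m·s⁻³·A⁻¹
  798 V/m:  V·m⁻¹ = J·C⁻¹·m⁻¹ = kg·m·s⁻³·A⁻¹
Every term reduces to kg·m·s⁻³·A⁻¹.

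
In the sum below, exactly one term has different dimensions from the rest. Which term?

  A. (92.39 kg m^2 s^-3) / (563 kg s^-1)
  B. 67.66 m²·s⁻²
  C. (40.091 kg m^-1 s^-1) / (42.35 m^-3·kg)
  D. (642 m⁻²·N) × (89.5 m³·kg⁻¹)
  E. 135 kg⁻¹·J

C.

Expand each in SI base units:
  A. [kg·m²·s⁻³] / [kg·s⁻¹] = m²·s⁻²
  B. m²·s⁻²
  C. [kg·m⁻¹·s⁻¹] / [kg·m⁻³] = m²·s⁻¹
  D. [kg·m⁻¹·s⁻²] · [kg⁻¹·m³] = m²·s⁻²
  E. J·kg⁻¹ = N·m·kg⁻¹ = m²·s⁻²
All reduce to m²·s⁻² except C., which is m²·s⁻¹.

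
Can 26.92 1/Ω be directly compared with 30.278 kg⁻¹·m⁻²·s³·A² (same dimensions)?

Work out the base dimensions of each:
  26.92 1/Ω:  Ω⁻¹ = (V·A⁻¹)⁻¹ = kg⁻¹·m⁻²·s³·A²
  30.278 kg⁻¹·m⁻²·s³·A²:  kg⁻¹·m⁻²·s³·A²
Both are kg⁻¹·m⁻²·s³·A², so they have the same dimensions and can be added.

Yes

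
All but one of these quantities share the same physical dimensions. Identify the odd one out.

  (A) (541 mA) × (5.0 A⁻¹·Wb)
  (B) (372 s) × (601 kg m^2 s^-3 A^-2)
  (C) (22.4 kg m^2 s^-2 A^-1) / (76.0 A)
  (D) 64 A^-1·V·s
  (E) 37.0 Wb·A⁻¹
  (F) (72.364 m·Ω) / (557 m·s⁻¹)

(A)

In SI base units:
  (A) [A] · [kg·m²·s⁻²·A⁻²] = kg·m²·s⁻²·A⁻¹
  (B) [s] · [kg·m²·s⁻³·A⁻²] = kg·m²·s⁻²·A⁻²
  (C) [kg·m²·s⁻²·A⁻¹] / [A] = kg·m²·s⁻²·A⁻²
  (D) V·s·A⁻¹ = J·C⁻¹·s·A⁻¹ = kg·m²·s⁻²·A⁻²
  (E) Wb·A⁻¹ = V·s·A⁻¹ = kg·m²·s⁻²·A⁻²
  (F) [kg·m³·s⁻³·A⁻²] / [m·s⁻¹] = kg·m²·s⁻²·A⁻²
All reduce to kg·m²·s⁻²·A⁻² except (A), which is kg·m²·s⁻²·A⁻¹.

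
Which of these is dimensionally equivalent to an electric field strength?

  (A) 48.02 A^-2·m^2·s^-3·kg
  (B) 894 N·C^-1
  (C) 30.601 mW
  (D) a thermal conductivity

(B)

Reference: [electric field strength] = kg·m·s⁻³·A⁻¹.
Each option:
  (A) kg·m²·s⁻³·A⁻²
  (B) N·C⁻¹ = kg·m·s⁻²·(s·A)⁻¹ = kg·m·s⁻³·A⁻¹  ← same
  (C) W = J·s⁻¹ = kg·m²·s⁻³
  (D) [thermal conductivity] = kg·m·s⁻³·K⁻¹
Only (B) matches kg·m·s⁻³·A⁻¹.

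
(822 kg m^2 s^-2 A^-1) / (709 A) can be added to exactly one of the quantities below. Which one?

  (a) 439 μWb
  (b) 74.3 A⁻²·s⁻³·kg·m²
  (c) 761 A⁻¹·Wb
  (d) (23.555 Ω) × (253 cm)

Reference: [kg·m²·s⁻²·A⁻¹] / [A] = kg·m²·s⁻²·A⁻².
Each option:
  (a) Wb = V·s = kg·m²·s⁻²·A⁻¹
  (b) kg·m²·s⁻³·A⁻²
  (c) Wb·A⁻¹ = V·s·A⁻¹ = kg·m²·s⁻²·A⁻²  ← same
  (d) [kg·m²·s⁻³·A⁻²] · [m] = kg·m³·s⁻³·A⁻²
Only (c) matches kg·m²·s⁻²·A⁻².

(c)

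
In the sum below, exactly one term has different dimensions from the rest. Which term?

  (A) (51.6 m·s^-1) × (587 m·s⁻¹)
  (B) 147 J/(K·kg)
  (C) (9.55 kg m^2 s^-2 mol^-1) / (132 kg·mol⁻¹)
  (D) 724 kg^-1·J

Reduce each to base SI dimensions:
  (A) [m·s⁻¹] · [m·s⁻¹] = m²·s⁻²
  (B) J·kg⁻¹·K⁻¹ = N·m·kg⁻¹·K⁻¹ = m²·s⁻²·K⁻¹
  (C) [kg·m²·s⁻²·mol⁻¹] / [kg·mol⁻¹] = m²·s⁻²
  (D) J·kg⁻¹ = N·m·kg⁻¹ = m²·s⁻²
All reduce to m²·s⁻² except (B), which is m²·s⁻²·K⁻¹.

(B)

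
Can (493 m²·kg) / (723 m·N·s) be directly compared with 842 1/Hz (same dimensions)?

Yes

Reduce each to base SI dimensions:
  (493 m²·kg) / (723 m·N·s):  [kg·m²] / [kg·m²·s⁻¹] = s
  842 1/Hz:  Hz⁻¹ = (s⁻¹)⁻¹ = s
Both are s, so they have the same dimensions and can be added.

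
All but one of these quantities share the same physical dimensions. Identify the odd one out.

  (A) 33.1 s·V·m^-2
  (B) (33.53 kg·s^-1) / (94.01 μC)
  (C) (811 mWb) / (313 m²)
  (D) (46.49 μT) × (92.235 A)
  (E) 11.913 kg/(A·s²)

(D)

Dimensions:
  (A) V·s·m⁻² = J·C⁻¹·s·m⁻² = kg·s⁻²·A⁻¹
  (B) [kg·s⁻¹] / [s·A] = kg·s⁻²·A⁻¹
  (C) [kg·m²·s⁻²·A⁻¹] / [m²] = kg·s⁻²·A⁻¹
  (D) [kg·s⁻²·A⁻¹] · [A] = kg·s⁻²
  (E) kg·s⁻²·A⁻¹
All reduce to kg·s⁻²·A⁻¹ except (D), which is kg·s⁻².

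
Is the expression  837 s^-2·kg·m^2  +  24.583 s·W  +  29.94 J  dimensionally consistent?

Expand each in SI base units:
  837 s^-2·kg·m^2:  kg·m²·s⁻²
  24.583 s·W:  W·s = J·s⁻¹·s = kg·m²·s⁻²
  29.94 J:  J = N·m = kg·m²·s⁻²
Every term reduces to kg·m²·s⁻².

Yes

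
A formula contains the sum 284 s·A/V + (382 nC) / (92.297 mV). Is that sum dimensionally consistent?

Expand each in SI base units:
  284 s·A/V:  A·s·V⁻¹ = A·s·(J·C⁻¹)⁻¹ = kg⁻¹·m⁻²·s⁴·A²
  (382 nC) / (92.297 mV):  [s·A] / [kg·m²·s⁻³·A⁻¹] = kg⁻¹·m⁻²·s⁴·A²
Both are kg⁻¹·m⁻²·s⁴·A², so they have the same dimensions and can be added.

Yes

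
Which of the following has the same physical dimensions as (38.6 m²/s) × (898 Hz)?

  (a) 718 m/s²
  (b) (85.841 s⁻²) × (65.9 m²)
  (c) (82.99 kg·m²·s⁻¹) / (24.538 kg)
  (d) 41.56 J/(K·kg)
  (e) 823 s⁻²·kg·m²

Reference: [m²·s⁻¹] · [s⁻¹] = m²·s⁻².
Each option:
  (a) m·s⁻²
  (b) [s⁻²] · [m²] = m²·s⁻²  ← same
  (c) [kg·m²·s⁻¹] / [kg] = m²·s⁻¹
  (d) J·kg⁻¹·K⁻¹ = N·m·kg⁻¹·K⁻¹ = m²·s⁻²·K⁻¹
  (e) kg·m²·s⁻²
Only (b) matches m²·s⁻².

(b)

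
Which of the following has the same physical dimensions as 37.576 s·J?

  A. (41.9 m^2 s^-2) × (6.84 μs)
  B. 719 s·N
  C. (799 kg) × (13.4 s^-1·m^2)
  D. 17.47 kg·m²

C.

Reference: J·s = N·m·s = kg·m²·s⁻¹.
Each option:
  A. [m²·s⁻²] · [s] = m²·s⁻¹
  B. N·s = kg·m·s⁻²·s = kg·m·s⁻¹
  C. [kg] · [m²·s⁻¹] = kg·m²·s⁻¹  ← same
  D. kg·m²
Only C. matches kg·m²·s⁻¹.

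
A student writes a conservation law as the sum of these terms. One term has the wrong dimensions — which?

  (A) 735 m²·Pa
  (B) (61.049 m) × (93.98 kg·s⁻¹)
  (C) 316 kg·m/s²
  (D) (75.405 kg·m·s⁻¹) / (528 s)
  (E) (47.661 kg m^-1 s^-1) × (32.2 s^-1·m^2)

In SI base units:
  (A) Pa·m² = N·m⁻²·m² = kg·m·s⁻²
  (B) [m] · [kg·s⁻¹] = kg·m·s⁻¹
  (C) kg·m·s⁻²
  (D) [kg·m·s⁻¹] / [s] = kg·m·s⁻²
  (E) [kg·m⁻¹·s⁻¹] · [m²·s⁻¹] = kg·m·s⁻²
All reduce to kg·m·s⁻² except (B), which is kg·m·s⁻¹.

(B)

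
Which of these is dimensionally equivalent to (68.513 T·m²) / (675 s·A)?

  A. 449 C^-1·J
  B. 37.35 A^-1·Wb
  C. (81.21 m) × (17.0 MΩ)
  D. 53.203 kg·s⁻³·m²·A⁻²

D.

Reference: [kg·m²·s⁻²·A⁻¹] / [s·A] = kg·m²·s⁻³·A⁻².
Each option:
  A. J·C⁻¹ = N·m·(s·A)⁻¹ = kg·m²·s⁻³·A⁻¹
  B. Wb·A⁻¹ = V·s·A⁻¹ = kg·m²·s⁻²·A⁻²
  C. [m] · [kg·m²·s⁻³·A⁻²] = kg·m³·s⁻³·A⁻²
  D. kg·m²·s⁻³·A⁻²  ← same
Only D. matches kg·m²·s⁻³·A⁻².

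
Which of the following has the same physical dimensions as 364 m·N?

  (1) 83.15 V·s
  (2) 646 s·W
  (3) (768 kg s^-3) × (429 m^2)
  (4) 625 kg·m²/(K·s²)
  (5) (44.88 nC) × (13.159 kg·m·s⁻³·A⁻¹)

Reference: N·m = kg·m·s⁻²·m = kg·m²·s⁻².
Each option:
  (1) V·s = J·C⁻¹·s = kg·m²·s⁻²·A⁻¹
  (2) W·s = J·s⁻¹·s = kg·m²·s⁻²  ← same
  (3) [kg·s⁻³] · [m²] = kg·m²·s⁻³
  (4) kg·m²·s⁻²·K⁻¹
  (5) [s·A] · [kg·m·s⁻³·A⁻¹] = kg·m·s⁻²
Only (2) matches kg·m²·s⁻².

(2)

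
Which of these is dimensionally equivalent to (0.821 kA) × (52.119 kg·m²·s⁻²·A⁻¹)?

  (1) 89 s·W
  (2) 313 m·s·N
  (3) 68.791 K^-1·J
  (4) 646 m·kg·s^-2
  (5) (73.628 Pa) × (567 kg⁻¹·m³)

Reference: [A] · [kg·m²·s⁻²·A⁻¹] = kg·m²·s⁻².
Each option:
  (1) W·s = J·s⁻¹·s = kg·m²·s⁻²  ← same
  (2) N·m·s = kg·m·s⁻²·m·s = kg·m²·s⁻¹
  (3) J·K⁻¹ = N·m·K⁻¹ = kg·m²·s⁻²·K⁻¹
  (4) kg·m·s⁻²
  (5) [kg·m⁻¹·s⁻²] · [kg⁻¹·m³] = m²·s⁻²
Only (1) matches kg·m²·s⁻².

(1)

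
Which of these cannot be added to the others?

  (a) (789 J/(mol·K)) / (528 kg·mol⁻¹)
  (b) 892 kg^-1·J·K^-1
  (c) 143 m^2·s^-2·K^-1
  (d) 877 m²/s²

(d)

Reduce each to base SI dimensions:
  (a) [kg·m²·s⁻²·K⁻¹·mol⁻¹] / [kg·mol⁻¹] = m²·s⁻²·K⁻¹
  (b) J·kg⁻¹·K⁻¹ = N·m·kg⁻¹·K⁻¹ = m²·s⁻²·K⁻¹
  (c) m²·s⁻²·K⁻¹
  (d) m²·s⁻²
All reduce to m²·s⁻²·K⁻¹ except (d), which is m²·s⁻².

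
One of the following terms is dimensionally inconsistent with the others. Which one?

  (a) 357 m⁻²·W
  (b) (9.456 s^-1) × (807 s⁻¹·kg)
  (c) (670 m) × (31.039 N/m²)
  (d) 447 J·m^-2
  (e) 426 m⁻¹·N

(a)

Reduce each to base SI dimensions:
  (a) W·m⁻² = J·s⁻¹·m⁻² = kg·s⁻³
  (b) [s⁻¹] · [kg·s⁻¹] = kg·s⁻²
  (c) [m] · [kg·m⁻¹·s⁻²] = kg·s⁻²
  (d) J·m⁻² = N·m·m⁻² = kg·s⁻²
  (e) N·m⁻¹ = kg·m·s⁻²·m⁻¹ = kg·s⁻²
All reduce to kg·s⁻² except (a), which is kg·s⁻³.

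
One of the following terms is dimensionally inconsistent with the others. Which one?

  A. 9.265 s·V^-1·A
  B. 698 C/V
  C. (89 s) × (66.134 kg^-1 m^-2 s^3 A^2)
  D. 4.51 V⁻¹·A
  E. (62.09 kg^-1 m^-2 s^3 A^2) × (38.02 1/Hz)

Expand each in SI base units:
  A. A·s·V⁻¹ = A·s·(J·C⁻¹)⁻¹ = kg⁻¹·m⁻²·s⁴·A²
  B. C·V⁻¹ = s·A·(J·C⁻¹)⁻¹ = kg⁻¹·m⁻²·s⁴·A²
  C. [s] · [kg⁻¹·m⁻²·s³·A²] = kg⁻¹·m⁻²·s⁴·A²
  D. A·V⁻¹ = A·(J·C⁻¹)⁻¹ = kg⁻¹·m⁻²·s³·A²
  E. [kg⁻¹·m⁻²·s³·A²] · [s] = kg⁻¹·m⁻²·s⁴·A²
All reduce to kg⁻¹·m⁻²·s⁴·A² except D., which is kg⁻¹·m⁻²·s³·A².

D.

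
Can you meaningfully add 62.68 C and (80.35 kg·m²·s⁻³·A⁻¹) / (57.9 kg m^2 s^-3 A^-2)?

No

Dimensions:
  62.68 C:  C = s·A
  (80.35 kg·m²·s⁻³·A⁻¹) / (57.9 kg m^2 s^-3 A^-2):  [kg·m²·s⁻³·A⁻¹] / [kg·m²·s⁻³·A⁻²] = A
s·A ≠ A, so they cannot be added.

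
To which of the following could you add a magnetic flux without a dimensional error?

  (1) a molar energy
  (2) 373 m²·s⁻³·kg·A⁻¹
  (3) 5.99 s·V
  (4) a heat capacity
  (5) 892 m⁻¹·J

(3)

Reference: [magnetic flux] = kg·m²·s⁻²·A⁻¹.
Each option:
  (1) [molar energy] = kg·m²·s⁻²·mol⁻¹
  (2) kg·m²·s⁻³·A⁻¹
  (3) V·s = J·C⁻¹·s = kg·m²·s⁻²·A⁻¹  ← same
  (4) [heat capacity] = kg·m²·s⁻²·K⁻¹
  (5) J·m⁻¹ = N·m·m⁻¹ = kg·m·s⁻²
Only (3) matches kg·m²·s⁻²·A⁻¹.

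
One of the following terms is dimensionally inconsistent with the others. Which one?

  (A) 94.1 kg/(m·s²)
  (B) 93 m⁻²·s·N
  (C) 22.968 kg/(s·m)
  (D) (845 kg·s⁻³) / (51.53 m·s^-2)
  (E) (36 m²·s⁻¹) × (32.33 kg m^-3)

Dimensions:
  (A) kg·m⁻¹·s⁻²
  (B) N·s·m⁻² = kg·m·s⁻²·s·m⁻² = kg·m⁻¹·s⁻¹
  (C) kg·m⁻¹·s⁻¹
  (D) [kg·s⁻³] / [m·s⁻²] = kg·m⁻¹·s⁻¹
  (E) [m²·s⁻¹] · [kg·m⁻³] = kg·m⁻¹·s⁻¹
All reduce to kg·m⁻¹·s⁻¹ except (A), which is kg·m⁻¹·s⁻².

(A)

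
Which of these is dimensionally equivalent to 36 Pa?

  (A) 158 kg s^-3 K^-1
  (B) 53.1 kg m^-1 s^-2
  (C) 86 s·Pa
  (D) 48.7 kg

(B)

Reference: Pa = N·m⁻² = kg·m⁻¹·s⁻².
Each option:
  (A) kg·s⁻³·K⁻¹
  (B) kg·m⁻¹·s⁻²  ← same
  (C) Pa·s = N·m⁻²·s = kg·m⁻¹·s⁻¹
  (D) kg
Only (B) matches kg·m⁻¹·s⁻².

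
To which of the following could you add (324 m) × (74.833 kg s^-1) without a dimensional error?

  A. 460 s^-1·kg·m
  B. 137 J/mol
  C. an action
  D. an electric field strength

Reference: [m] · [kg·s⁻¹] = kg·m·s⁻¹.
Each option:
  A. kg·m·s⁻¹  ← same
  B. J·mol⁻¹ = N·m·mol⁻¹ = kg·m²·s⁻²·mol⁻¹
  C. [action] = kg·m²·s⁻¹
  D. [electric field strength] = kg·m·s⁻³·A⁻¹
Only A. matches kg·m·s⁻¹.

A.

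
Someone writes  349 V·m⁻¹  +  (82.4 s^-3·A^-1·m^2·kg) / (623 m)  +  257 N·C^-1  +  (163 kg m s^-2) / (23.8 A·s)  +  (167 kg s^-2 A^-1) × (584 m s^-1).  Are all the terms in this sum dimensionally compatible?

In SI base units:
  349 V·m⁻¹:  V·m⁻¹ = J·C⁻¹·m⁻¹ = kg·m·s⁻³·A⁻¹
  (82.4 s^-3·A^-1·m^2·kg) / (623 m):  [kg·m²·s⁻³·A⁻¹] / [m] = kg·m·s⁻³·A⁻¹
  257 N·C^-1:  N·C⁻¹ = kg·m·s⁻²·(s·A)⁻¹ = kg·m·s⁻³·A⁻¹
  (163 kg m s^-2) / (23.8 A·s):  [kg·m·s⁻²] / [s·A] = kg·m·s⁻³·A⁻¹
  (167 kg s^-2 A^-1) × (584 m s^-1):  [kg·s⁻²·A⁻¹] · [m·s⁻¹] = kg·m·s⁻³·A⁻¹
Every term reduces to kg·m·s⁻³·A⁻¹.

Yes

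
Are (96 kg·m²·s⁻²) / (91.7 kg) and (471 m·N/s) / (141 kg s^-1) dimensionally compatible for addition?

Yes

Dimensions:
  (96 kg·m²·s⁻²) / (91.7 kg):  [kg·m²·s⁻²] / [kg] = m²·s⁻²
  (471 m·N/s) / (141 kg s^-1):  [kg·m²·s⁻³] / [kg·s⁻¹] = m²·s⁻²
Both are m²·s⁻², so they have the same dimensions and can be added.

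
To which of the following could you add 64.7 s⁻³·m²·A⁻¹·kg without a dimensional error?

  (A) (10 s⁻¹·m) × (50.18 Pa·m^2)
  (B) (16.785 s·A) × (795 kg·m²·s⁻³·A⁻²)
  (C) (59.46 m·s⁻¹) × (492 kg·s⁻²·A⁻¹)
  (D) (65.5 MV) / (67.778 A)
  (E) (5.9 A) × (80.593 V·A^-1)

(E)

Reference: kg·m²·s⁻³·A⁻¹.
Each option:
  (A) [m·s⁻¹] · [kg·m·s⁻²] = kg·m²·s⁻³
  (B) [s·A] · [kg·m²·s⁻³·A⁻²] = kg·m²·s⁻²·A⁻¹
  (C) [m·s⁻¹] · [kg·s⁻²·A⁻¹] = kg·m·s⁻³·A⁻¹
  (D) [kg·m²·s⁻³·A⁻¹] / [A] = kg·m²·s⁻³·A⁻²
  (E) [A] · [kg·m²·s⁻³·A⁻²] = kg·m²·s⁻³·A⁻¹  ← same
Only (E) matches kg·m²·s⁻³·A⁻¹.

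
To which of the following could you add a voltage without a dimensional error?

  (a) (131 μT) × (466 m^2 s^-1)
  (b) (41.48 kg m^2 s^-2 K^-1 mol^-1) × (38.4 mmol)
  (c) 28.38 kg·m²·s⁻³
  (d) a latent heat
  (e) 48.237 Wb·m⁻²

(a)

Reference: [voltage] = kg·m²·s⁻³·A⁻¹.
Each option:
  (a) [kg·s⁻²·A⁻¹] · [m²·s⁻¹] = kg·m²·s⁻³·A⁻¹  ← same
  (b) [kg·m²·s⁻²·K⁻¹·mol⁻¹] · [mol] = kg·m²·s⁻²·K⁻¹
  (c) kg·m²·s⁻³
  (d) [latent heat] = m²·s⁻²
  (e) Wb·m⁻² = V·s·m⁻² = kg·s⁻²·A⁻¹
Only (a) matches kg·m²·s⁻³·A⁻¹.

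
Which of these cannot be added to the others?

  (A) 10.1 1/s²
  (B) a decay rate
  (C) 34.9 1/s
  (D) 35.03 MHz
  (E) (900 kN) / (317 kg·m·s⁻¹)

Expand each in SI base units:
  (A) s⁻²
  (B) [decay rate] = s⁻¹
  (C) s⁻¹
  (D) Hz = s⁻¹
  (E) [kg·m·s⁻²] / [kg·m·s⁻¹] = s⁻¹
All reduce to s⁻¹ except (A), which is s⁻².

(A)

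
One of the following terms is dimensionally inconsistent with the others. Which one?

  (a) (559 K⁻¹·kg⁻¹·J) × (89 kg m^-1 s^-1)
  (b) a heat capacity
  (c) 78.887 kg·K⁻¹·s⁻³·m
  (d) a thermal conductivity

(b)

Reduce each to base SI dimensions:
  (a) [m²·s⁻²·K⁻¹] · [kg·m⁻¹·s⁻¹] = kg·m·s⁻³·K⁻¹
  (b) [heat capacity] = kg·m²·s⁻²·K⁻¹
  (c) kg·m·s⁻³·K⁻¹
  (d) [thermal conductivity] = kg·m·s⁻³·K⁻¹
All reduce to kg·m·s⁻³·K⁻¹ except (b), which is kg·m²·s⁻²·K⁻¹.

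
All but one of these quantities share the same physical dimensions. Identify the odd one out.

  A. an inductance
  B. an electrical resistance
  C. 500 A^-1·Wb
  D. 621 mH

B.

Work out the base dimensions of each:
  A. [inductance] = kg·m²·s⁻²·A⁻²
  B. [electrical resistance] = kg·m²·s⁻³·A⁻²
  C. Wb·A⁻¹ = V·s·A⁻¹ = kg·m²·s⁻²·A⁻²
  D. H = V·s·A⁻¹ = kg·m²·s⁻²·A⁻²
All reduce to kg·m²·s⁻²·A⁻² except B., which is kg·m²·s⁻³·A⁻².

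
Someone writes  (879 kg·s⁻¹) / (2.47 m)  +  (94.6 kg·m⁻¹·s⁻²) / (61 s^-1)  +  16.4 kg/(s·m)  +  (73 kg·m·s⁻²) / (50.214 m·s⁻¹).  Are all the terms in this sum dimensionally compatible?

Reduce each to base SI dimensions:
  (879 kg·s⁻¹) / (2.47 m):  [kg·s⁻¹] / [m] = kg·m⁻¹·s⁻¹
  (94.6 kg·m⁻¹·s⁻²) / (61 s^-1):  [kg·m⁻¹·s⁻²] / [s⁻¹] = kg·m⁻¹·s⁻¹
  16.4 kg/(s·m):  kg·m⁻¹·s⁻¹
  (73 kg·m·s⁻²) / (50.214 m·s⁻¹):  [kg·m·s⁻²] / [m·s⁻¹] = kg·s⁻¹
The terms do not share a single dimension (kg·m⁻¹·s⁻¹ vs kg·s⁻¹).

No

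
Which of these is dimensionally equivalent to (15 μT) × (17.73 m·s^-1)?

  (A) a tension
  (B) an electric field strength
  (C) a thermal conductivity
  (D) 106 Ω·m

(B)

Reference: [kg·s⁻²·A⁻¹] · [m·s⁻¹] = kg·m·s⁻³·A⁻¹.
Each option:
  (A) [tension] = kg·m·s⁻²
  (B) [electric field strength] = kg·m·s⁻³·A⁻¹  ← same
  (C) [thermal conductivity] = kg·m·s⁻³·K⁻¹
  (D) Ω·m = V·A⁻¹·m = kg·m³·s⁻³·A⁻²
Only (B) matches kg·m·s⁻³·A⁻¹.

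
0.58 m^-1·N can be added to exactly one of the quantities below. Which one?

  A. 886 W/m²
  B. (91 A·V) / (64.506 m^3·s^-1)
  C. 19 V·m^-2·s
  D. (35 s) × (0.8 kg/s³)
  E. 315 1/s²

Reference: N·m⁻¹ = kg·m·s⁻²·m⁻¹ = kg·s⁻².
Each option:
  A. W·m⁻² = J·s⁻¹·m⁻² = kg·s⁻³
  B. [kg·m²·s⁻³] / [m³·s⁻¹] = kg·m⁻¹·s⁻²
  C. V·s·m⁻² = J·C⁻¹·s·m⁻² = kg·s⁻²·A⁻¹
  D. [s] · [kg·s⁻³] = kg·s⁻²  ← same
  E. s⁻²
Only D. matches kg·s⁻².

D.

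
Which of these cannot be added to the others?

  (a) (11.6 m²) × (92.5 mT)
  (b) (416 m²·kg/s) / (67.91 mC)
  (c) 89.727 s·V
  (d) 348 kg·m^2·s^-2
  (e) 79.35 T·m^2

(d)

Expand each in SI base units:
  (a) [m²] · [kg·s⁻²·A⁻¹] = kg·m²·s⁻²·A⁻¹
  (b) [kg·m²·s⁻¹] / [s·A] = kg·m²·s⁻²·A⁻¹
  (c) V·s = J·C⁻¹·s = kg·m²·s⁻²·A⁻¹
  (d) kg·m²·s⁻²
  (e) T·m² = Wb·m⁻²·m² = kg·m²·s⁻²·A⁻¹
All reduce to kg·m²·s⁻²·A⁻¹ except (d), which is kg·m²·s⁻².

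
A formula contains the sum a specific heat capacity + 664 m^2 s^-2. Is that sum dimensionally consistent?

No

In SI base units:
  a specific heat capacity:  [specific heat capacity] = m²·s⁻²·K⁻¹
  664 m^2 s^-2:  m²·s⁻²
m²·s⁻²·K⁻¹ ≠ m²·s⁻², so they cannot be added.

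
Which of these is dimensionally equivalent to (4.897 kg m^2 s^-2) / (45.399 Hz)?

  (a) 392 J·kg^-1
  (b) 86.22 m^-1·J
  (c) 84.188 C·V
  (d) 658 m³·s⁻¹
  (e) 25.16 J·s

Reference: [kg·m²·s⁻²] / [s⁻¹] = kg·m²·s⁻¹.
Each option:
  (a) J·kg⁻¹ = N·m·kg⁻¹ = m²·s⁻²
  (b) J·m⁻¹ = N·m·m⁻¹ = kg·m·s⁻²
  (c) C·V = s·A·J·C⁻¹ = kg·m²·s⁻²
  (d) m³·s⁻¹
  (e) J·s = N·m·s = kg·m²·s⁻¹  ← same
Only (e) matches kg·m²·s⁻¹.

(e)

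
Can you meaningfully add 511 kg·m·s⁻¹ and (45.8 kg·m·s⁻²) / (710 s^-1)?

Reduce each to base SI dimensions:
  511 kg·m·s⁻¹:  kg·m·s⁻¹
  (45.8 kg·m·s⁻²) / (710 s^-1):  [kg·m·s⁻²] / [s⁻¹] = kg·m·s⁻¹
Both are kg·m·s⁻¹, so they have the same dimensions and can be added.

Yes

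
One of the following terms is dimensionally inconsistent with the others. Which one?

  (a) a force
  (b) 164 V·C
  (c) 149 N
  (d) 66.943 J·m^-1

(b)

Reduce each to base SI dimensions:
  (a) [force] = kg·m·s⁻²
  (b) C·V = s·A·J·C⁻¹ = kg·m²·s⁻²
  (c) N = kg·m·s⁻²
  (d) J·m⁻¹ = N·m·m⁻¹ = kg·m·s⁻²
All reduce to kg·m·s⁻² except (b), which is kg·m²·s⁻².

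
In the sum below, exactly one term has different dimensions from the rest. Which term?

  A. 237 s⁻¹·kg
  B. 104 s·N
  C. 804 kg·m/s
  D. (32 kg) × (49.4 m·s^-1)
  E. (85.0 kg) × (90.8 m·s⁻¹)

Dimensions:
  A. kg·s⁻¹
  B. N·s = kg·m·s⁻²·s = kg·m·s⁻¹
  C. kg·m·s⁻¹
  D. [kg] · [m·s⁻¹] = kg·m·s⁻¹
  E. [kg] · [m·s⁻¹] = kg·m·s⁻¹
All reduce to kg·m·s⁻¹ except A., which is kg·s⁻¹.

A.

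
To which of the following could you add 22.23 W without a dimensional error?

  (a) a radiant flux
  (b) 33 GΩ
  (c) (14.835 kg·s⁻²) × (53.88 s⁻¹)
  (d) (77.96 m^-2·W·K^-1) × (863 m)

(a)

Reference: W = J·s⁻¹ = kg·m²·s⁻³.
Each option:
  (a) [radiant flux] = kg·m²·s⁻³  ← same
  (b) Ω = V·A⁻¹ = kg·m²·s⁻³·A⁻²
  (c) [kg·s⁻²] · [s⁻¹] = kg·s⁻³
  (d) [kg·s⁻³·K⁻¹] · [m] = kg·m·s⁻³·K⁻¹
Only (a) matches kg·m²·s⁻³.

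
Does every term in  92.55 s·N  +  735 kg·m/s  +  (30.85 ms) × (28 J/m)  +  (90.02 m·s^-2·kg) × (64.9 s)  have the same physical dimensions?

Reduce each to base SI dimensions:
  92.55 s·N:  N·s = kg·m·s⁻²·s = kg·m·s⁻¹
  735 kg·m/s:  kg·m·s⁻¹
  (30.85 ms) × (28 J/m):  [s] · [kg·m·s⁻²] = kg·m·s⁻¹
  (90.02 m·s^-2·kg) × (64.9 s):  [kg·m·s⁻²] · [s] = kg·m·s⁻¹
Every term reduces to kg·m·s⁻¹.

Yes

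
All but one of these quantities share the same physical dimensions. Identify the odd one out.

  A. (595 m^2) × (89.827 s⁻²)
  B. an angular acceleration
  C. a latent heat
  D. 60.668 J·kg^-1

Work out the base dimensions of each:
  A. [m²] · [s⁻²] = m²·s⁻²
  B. [angular acceleration] = s⁻²
  C. [latent heat] = m²·s⁻²
  D. J·kg⁻¹ = N·m·kg⁻¹ = m²·s⁻²
All reduce to m²·s⁻² except B., which is s⁻².

B.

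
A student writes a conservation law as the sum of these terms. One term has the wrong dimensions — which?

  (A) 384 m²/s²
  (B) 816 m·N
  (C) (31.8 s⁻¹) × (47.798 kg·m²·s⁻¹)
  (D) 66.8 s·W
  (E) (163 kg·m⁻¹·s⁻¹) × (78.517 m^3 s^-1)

Dimensions:
  (A) m²·s⁻²
  (B) N·m = kg·m·s⁻²·m = kg·m²·s⁻²
  (C) [s⁻¹] · [kg·m²·s⁻¹] = kg·m²·s⁻²
  (D) W·s = J·s⁻¹·s = kg·m²·s⁻²
  (E) [kg·m⁻¹·s⁻¹] · [m³·s⁻¹] = kg·m²·s⁻²
All reduce to kg·m²·s⁻² except (A), which is m²·s⁻².

(A)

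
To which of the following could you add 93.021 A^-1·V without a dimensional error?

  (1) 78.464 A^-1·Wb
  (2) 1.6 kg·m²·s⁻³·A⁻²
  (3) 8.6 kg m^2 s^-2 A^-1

Reference: V·A⁻¹ = J·C⁻¹·A⁻¹ = kg·m²·s⁻³·A⁻².
Each option:
  (1) Wb·A⁻¹ = V·s·A⁻¹ = kg·m²·s⁻²·A⁻²
  (2) kg·m²·s⁻³·A⁻²  ← same
  (3) kg·m²·s⁻²·A⁻¹
Only (2) matches kg·m²·s⁻³·A⁻².

(2)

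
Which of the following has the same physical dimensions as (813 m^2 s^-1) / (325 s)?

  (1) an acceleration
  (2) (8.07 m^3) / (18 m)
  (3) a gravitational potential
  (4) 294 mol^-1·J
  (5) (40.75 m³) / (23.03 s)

Reference: [m²·s⁻¹] / [s] = m²·s⁻².
Each option:
  (1) [acceleration] = m·s⁻²
  (2) [m³] / [m] = m²
  (3) [gravitational potential] = m²·s⁻²  ← same
  (4) J·mol⁻¹ = N·m·mol⁻¹ = kg·m²·s⁻²·mol⁻¹
  (5) [m³] / [s] = m³·s⁻¹
Only (3) matches m²·s⁻².

(3)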